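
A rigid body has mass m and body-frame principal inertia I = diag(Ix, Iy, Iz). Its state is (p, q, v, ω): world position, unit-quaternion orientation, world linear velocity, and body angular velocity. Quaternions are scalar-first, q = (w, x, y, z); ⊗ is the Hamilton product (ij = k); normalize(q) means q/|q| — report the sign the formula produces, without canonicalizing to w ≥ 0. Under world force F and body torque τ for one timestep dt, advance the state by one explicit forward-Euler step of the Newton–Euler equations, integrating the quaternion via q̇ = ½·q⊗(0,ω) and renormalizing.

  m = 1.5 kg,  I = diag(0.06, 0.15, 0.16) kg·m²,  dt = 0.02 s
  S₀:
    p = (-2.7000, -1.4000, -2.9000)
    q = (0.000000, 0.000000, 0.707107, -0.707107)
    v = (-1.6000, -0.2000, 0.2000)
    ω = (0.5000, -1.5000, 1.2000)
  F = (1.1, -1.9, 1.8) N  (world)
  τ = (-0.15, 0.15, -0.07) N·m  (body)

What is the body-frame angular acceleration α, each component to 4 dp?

α = (-2.2000, 1.4000, -0.0156)

precession coupling ω×(Iω) = (-0.0180, -0.0600, -0.0675)
α = I⁻¹(τ − ω×Iω) = (-2.2000, 1.4000, -0.0156)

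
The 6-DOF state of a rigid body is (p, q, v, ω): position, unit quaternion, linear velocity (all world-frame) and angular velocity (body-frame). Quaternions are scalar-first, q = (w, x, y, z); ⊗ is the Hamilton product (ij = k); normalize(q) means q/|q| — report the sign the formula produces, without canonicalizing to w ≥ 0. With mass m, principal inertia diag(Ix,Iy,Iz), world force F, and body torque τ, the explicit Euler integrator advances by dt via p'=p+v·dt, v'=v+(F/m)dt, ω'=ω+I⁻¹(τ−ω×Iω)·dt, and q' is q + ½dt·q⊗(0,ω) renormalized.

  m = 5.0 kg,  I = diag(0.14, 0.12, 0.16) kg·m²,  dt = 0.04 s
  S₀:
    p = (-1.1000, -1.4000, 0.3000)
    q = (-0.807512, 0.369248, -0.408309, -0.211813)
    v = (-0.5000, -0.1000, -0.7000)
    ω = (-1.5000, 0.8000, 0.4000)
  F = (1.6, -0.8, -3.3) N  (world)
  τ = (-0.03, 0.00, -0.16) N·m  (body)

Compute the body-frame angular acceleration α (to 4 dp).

α = (-0.3057, -0.1000, -1.1500)

gyro term ω×Iω = (0.0128, 0.0120, 0.0240)
α = I⁻¹(τ − ω×Iω) = (-0.3057, -0.1000, -1.1500)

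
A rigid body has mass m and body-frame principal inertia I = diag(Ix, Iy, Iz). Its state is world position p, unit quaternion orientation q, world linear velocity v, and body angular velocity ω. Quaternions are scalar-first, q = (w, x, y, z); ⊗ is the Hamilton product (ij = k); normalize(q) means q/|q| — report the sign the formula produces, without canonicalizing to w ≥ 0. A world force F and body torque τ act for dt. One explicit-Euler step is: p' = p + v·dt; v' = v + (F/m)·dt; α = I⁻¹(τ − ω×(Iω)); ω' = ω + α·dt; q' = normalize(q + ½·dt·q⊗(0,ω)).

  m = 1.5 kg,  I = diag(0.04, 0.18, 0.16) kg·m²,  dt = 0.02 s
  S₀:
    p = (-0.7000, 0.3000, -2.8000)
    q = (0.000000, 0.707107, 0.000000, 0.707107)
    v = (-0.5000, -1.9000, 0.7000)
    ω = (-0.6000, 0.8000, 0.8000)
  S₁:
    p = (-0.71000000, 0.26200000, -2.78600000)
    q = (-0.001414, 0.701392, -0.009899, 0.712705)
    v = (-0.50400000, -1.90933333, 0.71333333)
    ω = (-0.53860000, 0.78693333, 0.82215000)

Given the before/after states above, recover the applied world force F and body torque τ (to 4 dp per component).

F = (-0.3000, -0.7000, 1.0000)
τ = (0.1100, -0.0600, 0.1100)

velocity change Δv = (-0.00400000, -0.00933333, 0.01333333)
F = m·Δv/dt = (-0.3000, -0.7000, 1.0000)
rate change Δω = (0.06140000, -0.01306667, 0.02215000)
applied torque τ = (0.1100, -0.0600, 0.1100)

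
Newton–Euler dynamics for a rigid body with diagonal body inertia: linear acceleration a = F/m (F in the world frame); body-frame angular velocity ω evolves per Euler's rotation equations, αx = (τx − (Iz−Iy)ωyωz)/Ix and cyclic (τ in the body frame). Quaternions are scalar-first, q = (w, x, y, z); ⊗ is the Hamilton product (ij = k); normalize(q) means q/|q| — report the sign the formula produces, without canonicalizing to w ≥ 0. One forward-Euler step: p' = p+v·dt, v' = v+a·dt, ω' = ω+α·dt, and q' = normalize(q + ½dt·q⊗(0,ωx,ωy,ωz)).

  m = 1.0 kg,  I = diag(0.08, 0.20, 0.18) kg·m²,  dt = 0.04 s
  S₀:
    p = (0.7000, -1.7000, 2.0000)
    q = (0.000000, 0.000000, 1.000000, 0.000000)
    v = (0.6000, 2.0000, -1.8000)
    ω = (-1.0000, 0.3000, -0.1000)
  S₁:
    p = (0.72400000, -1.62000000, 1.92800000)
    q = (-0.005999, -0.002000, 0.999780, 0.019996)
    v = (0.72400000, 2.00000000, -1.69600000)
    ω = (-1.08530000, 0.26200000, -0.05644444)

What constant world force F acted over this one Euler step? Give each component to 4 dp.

v₁ − v₀ = (0.12400000, 0.00000000, 0.10400000)
applied force F = (3.1000, 0.0000, 2.6000)

F = (3.1000, 0.0000, 2.6000)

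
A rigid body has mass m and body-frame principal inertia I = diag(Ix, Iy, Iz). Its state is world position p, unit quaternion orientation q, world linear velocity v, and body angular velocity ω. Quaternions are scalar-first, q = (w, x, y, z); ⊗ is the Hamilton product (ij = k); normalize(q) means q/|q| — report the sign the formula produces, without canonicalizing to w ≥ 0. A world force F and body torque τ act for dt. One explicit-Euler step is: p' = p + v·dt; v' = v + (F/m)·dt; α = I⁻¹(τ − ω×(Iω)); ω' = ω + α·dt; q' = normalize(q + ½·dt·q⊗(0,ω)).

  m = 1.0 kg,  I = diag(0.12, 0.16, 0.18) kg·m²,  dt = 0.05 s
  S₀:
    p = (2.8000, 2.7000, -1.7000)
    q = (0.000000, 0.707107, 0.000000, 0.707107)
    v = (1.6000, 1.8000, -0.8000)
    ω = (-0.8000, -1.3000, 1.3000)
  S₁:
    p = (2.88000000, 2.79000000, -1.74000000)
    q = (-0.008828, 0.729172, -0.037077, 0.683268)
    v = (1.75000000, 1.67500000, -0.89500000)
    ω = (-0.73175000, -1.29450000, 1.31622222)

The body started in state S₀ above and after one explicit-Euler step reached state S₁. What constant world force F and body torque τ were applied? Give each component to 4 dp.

Δv = v₁−v₀ = (0.15000000, -0.12500000, -0.09500000)
F = m·Δv/dt = (3.0000, -2.5000, -1.9000)
rate change Δω = (0.06825000, 0.00550000, 0.01622222)
applied torque τ = (0.1300, 0.0800, 0.1000)

F = (3.0000, -2.5000, -1.9000)
τ = (0.1300, 0.0800, 0.1000)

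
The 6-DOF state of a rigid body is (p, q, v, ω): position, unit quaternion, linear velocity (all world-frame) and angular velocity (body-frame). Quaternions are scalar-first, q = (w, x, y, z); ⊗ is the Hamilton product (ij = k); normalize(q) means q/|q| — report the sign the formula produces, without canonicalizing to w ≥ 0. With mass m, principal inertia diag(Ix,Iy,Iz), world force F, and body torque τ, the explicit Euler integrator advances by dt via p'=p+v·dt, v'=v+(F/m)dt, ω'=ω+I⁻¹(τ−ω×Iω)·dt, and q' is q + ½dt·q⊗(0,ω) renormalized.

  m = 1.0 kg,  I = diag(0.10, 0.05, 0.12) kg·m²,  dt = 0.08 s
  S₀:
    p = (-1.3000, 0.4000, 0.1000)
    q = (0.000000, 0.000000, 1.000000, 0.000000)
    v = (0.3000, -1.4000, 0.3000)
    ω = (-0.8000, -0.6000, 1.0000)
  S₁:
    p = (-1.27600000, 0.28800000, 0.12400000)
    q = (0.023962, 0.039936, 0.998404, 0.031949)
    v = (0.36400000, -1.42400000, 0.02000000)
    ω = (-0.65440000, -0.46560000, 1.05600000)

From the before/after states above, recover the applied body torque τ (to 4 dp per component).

τ = (0.1400, 0.1000, 0.0600)

ω₁ − ω₀ = (0.14560000, 0.13440000, 0.05600000)
τ = I·(Δω/dt) + ω₀×(Iω₀) = (0.1400, 0.1000, 0.0600)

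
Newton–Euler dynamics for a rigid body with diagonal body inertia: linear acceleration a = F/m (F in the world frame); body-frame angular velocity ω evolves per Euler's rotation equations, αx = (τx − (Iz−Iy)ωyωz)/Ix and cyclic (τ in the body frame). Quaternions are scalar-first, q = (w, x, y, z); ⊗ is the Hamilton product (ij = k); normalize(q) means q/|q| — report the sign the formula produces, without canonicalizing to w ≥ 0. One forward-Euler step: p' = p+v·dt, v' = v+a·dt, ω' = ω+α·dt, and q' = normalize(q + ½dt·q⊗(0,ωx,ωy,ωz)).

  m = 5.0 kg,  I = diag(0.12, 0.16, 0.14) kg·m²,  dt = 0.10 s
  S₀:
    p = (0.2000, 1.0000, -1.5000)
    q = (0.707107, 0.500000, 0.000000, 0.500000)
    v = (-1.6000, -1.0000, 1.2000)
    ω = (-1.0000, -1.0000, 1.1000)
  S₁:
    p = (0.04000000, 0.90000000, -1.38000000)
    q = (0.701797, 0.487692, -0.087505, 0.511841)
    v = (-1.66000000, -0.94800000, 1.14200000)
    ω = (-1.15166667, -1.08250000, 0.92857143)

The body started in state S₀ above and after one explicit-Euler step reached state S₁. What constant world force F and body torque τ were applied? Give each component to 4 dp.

F = (-3.0000, 2.6000, -2.9000)
τ = (-0.1600, -0.1100, -0.2000)

rate change Δω = (-0.15166667, -0.08250000, -0.17142857)
I·α + gyro = (-0.1600, -0.1100, -0.2000)
Δv = v₁−v₀ = (-0.06000000, 0.05200000, -0.05800000)
m·(v₁−v₀)/dt = (-3.0000, 2.6000, -2.9000)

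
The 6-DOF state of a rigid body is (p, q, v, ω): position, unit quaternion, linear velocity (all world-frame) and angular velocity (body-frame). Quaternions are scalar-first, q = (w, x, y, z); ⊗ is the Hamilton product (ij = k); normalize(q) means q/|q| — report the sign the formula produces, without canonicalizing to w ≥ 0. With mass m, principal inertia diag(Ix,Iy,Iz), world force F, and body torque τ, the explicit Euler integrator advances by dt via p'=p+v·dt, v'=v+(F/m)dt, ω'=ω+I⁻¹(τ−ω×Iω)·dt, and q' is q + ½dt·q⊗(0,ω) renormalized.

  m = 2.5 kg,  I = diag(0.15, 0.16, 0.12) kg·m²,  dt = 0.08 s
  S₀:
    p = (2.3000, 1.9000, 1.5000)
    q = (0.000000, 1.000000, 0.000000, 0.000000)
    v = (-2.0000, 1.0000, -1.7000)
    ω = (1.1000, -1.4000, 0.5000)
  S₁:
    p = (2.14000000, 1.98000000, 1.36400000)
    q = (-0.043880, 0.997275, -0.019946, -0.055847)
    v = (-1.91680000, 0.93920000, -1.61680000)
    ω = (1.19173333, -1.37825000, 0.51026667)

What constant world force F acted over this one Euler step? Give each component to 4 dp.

F = (2.6000, -1.9000, 2.6000)

Δv = v₁−v₀ = (0.08320000, -0.06080000, 0.08320000)
applied force F = (2.6000, -1.9000, 2.6000)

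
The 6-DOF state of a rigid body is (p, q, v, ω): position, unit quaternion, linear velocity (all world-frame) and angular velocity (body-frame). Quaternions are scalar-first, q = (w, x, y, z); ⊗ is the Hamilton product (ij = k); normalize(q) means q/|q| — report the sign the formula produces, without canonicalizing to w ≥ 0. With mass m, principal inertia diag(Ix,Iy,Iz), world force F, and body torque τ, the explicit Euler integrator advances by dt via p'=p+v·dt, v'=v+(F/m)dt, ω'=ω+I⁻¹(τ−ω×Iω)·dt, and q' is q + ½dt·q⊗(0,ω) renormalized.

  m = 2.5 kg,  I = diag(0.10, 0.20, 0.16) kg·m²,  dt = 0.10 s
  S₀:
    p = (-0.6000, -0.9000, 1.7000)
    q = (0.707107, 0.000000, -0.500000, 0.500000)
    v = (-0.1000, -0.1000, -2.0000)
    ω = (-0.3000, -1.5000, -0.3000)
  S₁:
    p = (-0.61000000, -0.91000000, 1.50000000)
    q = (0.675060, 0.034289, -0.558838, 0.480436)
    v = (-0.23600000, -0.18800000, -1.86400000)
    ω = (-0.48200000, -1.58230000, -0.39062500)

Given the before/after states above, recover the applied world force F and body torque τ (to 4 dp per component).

Δv = v₁−v₀ = (-0.13600000, -0.08800000, 0.13600000)
m·(v₁−v₀)/dt = (-3.4000, -2.2000, 3.4000)
Δω = ω₁−ω₀ = (-0.18200000, -0.08230000, -0.09062500)
I·α + gyro = (-0.2000, -0.1700, -0.1000)

F = (-3.4000, -2.2000, 3.4000)
τ = (-0.2000, -0.1700, -0.1000)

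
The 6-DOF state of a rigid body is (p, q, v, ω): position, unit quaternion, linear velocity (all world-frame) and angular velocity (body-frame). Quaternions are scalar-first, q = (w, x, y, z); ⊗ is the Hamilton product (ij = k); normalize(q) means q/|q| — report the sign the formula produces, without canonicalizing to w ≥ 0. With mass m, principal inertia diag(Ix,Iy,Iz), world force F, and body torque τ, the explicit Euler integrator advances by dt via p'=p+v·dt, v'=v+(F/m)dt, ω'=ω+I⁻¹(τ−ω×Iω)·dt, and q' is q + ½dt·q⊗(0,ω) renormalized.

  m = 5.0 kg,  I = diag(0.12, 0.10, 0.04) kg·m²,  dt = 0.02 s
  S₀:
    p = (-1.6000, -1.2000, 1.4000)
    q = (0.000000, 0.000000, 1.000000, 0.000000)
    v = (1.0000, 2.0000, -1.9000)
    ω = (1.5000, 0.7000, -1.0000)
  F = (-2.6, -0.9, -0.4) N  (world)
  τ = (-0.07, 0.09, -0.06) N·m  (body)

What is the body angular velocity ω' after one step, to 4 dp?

ω' = (1.4813, 0.7420, -1.0195)

α = I⁻¹(τ − ω×Iω) = (-0.9333, 2.1000, -0.9750)
ω' = ω + α·dt = (1.4813, 0.7420, -1.0195)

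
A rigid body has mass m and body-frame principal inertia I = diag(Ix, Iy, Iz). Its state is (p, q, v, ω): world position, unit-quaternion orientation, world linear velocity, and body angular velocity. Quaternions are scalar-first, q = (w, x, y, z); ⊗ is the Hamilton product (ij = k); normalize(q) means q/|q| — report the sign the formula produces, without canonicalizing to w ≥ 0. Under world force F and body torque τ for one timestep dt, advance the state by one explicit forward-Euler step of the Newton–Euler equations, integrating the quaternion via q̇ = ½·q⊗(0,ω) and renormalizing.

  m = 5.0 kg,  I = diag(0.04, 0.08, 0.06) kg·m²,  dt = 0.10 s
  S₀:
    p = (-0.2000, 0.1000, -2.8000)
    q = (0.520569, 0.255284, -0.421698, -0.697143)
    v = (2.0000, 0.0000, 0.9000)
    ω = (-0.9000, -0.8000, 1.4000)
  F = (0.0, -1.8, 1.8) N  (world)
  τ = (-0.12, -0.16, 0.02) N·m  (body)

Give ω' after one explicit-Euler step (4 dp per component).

ω' = (-1.2560, -1.0315, 1.3853)

gyro term ω×Iω = (0.0224, 0.0252, 0.0288)
(τ − ω×Iω)/I = (-3.5600, -2.3150, -0.1467)
ω' = ω + α·dt = (-1.2560, -1.0315, 1.3853)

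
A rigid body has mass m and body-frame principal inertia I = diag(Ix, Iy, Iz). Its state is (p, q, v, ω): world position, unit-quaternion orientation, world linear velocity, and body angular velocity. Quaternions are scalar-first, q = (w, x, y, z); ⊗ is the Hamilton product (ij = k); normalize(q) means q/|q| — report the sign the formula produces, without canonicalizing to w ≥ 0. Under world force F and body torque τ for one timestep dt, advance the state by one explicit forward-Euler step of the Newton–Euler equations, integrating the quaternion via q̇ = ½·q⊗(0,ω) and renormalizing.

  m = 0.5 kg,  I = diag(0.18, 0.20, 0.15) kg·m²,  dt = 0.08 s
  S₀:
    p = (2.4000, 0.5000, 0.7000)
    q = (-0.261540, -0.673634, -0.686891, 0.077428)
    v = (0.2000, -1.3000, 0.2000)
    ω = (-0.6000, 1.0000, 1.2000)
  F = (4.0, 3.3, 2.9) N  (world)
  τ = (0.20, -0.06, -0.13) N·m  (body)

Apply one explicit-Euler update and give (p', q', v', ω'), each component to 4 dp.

ω×(Iω) gyroscopic = (-0.0600, -0.0216, -0.0120)
α = I⁻¹(τ − ω×Iω) = (1.4444, -0.1920, -0.7867)
ω' = ω + α·dt = (-0.4844, 0.9846, 1.1371)
Hamilton product q⊗(0,ω) = (0.1897970, -0.7447732, 0.5003640, -1.3996166)
updated quaternion q' = (-0.2534, -0.7019, -0.6654, 0.0214)
a = F/m = (8.0000, 6.6000, 5.8000)
p + v·dt = (2.4160, 0.3960, 0.7160)
v' = v + a·dt = (0.8400, -0.7720, 0.6640)

p' = (2.4160, 0.3960, 0.7160)
q' = (-0.2534, -0.7019, -0.6654, 0.0214)
v' = (0.8400, -0.7720, 0.6640)
ω' = (-0.4844, 0.9846, 1.1371)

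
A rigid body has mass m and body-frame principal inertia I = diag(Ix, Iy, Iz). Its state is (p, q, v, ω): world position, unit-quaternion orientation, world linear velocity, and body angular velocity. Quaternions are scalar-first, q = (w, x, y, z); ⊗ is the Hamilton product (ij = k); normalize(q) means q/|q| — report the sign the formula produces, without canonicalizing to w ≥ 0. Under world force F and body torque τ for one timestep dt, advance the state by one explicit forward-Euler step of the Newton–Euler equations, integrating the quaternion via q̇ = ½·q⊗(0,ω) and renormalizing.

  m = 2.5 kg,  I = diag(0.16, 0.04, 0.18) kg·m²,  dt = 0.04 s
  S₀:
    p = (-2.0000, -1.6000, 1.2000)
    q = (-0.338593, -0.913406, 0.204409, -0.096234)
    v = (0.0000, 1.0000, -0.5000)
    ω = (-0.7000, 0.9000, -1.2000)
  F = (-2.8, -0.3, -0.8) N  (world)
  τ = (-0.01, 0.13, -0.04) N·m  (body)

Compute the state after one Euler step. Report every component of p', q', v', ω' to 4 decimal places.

p' = p + v·dt = (-2.0000, -1.5600, 1.1800)
v' = v + a·dt = (-0.0448, 0.9952, -0.5128)
angular accel α = (0.8825, 3.6700, -0.6422)
ω' = ω + α·dt = (-0.6647, 1.0468, -1.2257)
2q̇ = q⊗(0,ω) = (-0.9388331, 0.0783349, -1.3334571, -0.2726675)
updated quaternion q' = (-0.3572, -0.9113, 0.1776, -0.1016)

p' = (-2.0000, -1.5600, 1.1800)
q' = (-0.3572, -0.9113, 0.1776, -0.1016)
v' = (-0.0448, 0.9952, -0.5128)
ω' = (-0.6647, 1.0468, -1.2257)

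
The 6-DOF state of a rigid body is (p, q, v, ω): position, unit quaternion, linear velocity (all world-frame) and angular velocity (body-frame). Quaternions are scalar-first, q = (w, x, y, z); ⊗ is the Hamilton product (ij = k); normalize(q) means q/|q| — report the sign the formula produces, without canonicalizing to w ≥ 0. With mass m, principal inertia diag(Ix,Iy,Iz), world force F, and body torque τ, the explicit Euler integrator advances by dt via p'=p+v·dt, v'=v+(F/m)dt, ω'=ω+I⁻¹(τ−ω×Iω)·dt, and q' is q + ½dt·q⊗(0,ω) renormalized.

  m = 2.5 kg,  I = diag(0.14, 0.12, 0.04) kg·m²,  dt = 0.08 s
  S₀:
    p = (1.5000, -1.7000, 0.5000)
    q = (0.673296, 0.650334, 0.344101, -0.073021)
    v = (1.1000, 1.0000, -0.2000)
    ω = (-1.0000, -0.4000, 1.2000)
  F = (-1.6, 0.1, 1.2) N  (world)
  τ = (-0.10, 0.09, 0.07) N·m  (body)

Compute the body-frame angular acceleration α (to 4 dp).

α = (-0.9886, 1.7500, 1.9500)

gyro term ω×Iω = (0.0384, -0.1200, -0.0080)
angular accel α = (-0.9886, 1.7500, 1.9500)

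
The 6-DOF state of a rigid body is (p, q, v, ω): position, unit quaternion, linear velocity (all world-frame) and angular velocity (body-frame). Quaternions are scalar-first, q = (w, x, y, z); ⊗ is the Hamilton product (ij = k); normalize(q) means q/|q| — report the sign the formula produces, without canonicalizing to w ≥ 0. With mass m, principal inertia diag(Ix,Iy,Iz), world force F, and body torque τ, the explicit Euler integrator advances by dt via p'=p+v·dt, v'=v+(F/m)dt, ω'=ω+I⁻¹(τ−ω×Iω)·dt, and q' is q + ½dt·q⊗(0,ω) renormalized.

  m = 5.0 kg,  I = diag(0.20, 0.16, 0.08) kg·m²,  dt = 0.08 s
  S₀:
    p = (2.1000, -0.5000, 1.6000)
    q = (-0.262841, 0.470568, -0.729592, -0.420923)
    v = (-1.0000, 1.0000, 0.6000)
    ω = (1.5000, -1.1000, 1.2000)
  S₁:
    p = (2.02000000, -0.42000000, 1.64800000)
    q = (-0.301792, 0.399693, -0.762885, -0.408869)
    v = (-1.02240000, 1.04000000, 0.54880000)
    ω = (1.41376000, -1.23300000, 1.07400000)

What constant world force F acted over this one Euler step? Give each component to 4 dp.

Δv = v₁−v₀ = (-0.02240000, 0.04000000, -0.05120000)
applied force F = (-1.4000, 2.5000, -3.2000)

F = (-1.4000, 2.5000, -3.2000)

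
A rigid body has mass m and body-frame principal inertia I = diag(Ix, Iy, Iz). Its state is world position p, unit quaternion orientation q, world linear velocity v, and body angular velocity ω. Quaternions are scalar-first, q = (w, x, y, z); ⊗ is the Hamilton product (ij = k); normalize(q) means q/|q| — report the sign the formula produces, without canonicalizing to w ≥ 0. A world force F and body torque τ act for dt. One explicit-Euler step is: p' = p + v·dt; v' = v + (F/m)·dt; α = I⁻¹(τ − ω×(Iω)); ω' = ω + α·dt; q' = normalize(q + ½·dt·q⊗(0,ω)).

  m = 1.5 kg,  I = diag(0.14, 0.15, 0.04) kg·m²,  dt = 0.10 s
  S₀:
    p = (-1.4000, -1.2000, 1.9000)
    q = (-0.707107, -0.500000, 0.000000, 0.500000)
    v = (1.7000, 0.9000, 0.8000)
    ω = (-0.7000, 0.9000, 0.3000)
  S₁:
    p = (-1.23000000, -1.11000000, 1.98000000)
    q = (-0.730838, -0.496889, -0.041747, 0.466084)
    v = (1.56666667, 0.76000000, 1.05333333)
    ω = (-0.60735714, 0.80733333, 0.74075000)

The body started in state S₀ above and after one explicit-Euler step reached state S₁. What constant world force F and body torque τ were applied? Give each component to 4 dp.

velocity change Δv = (-0.13333333, -0.14000000, 0.25333333)
m·(v₁−v₀)/dt = (-2.0000, -2.1000, 3.8000)
ω₁ − ω₀ = (0.09264286, -0.09266667, 0.44075000)
applied torque τ = (0.1000, -0.1600, 0.1700)

F = (-2.0000, -2.1000, 3.8000)
τ = (0.1000, -0.1600, 0.1700)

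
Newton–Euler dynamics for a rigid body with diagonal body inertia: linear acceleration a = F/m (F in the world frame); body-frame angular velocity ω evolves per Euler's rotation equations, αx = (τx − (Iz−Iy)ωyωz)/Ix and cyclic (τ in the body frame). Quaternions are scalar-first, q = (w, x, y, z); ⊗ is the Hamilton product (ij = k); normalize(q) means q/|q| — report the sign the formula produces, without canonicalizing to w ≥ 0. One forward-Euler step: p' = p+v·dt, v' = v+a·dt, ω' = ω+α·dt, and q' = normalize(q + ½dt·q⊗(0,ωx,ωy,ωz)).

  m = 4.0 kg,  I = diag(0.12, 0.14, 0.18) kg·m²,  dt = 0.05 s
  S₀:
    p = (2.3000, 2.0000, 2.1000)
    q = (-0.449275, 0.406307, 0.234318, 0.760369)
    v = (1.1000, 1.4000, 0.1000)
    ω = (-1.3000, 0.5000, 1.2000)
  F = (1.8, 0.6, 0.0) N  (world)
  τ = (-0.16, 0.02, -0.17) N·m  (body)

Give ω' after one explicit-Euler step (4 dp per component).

ω×(Iω) gyroscopic = (0.0240, 0.0936, -0.0130)
(τ − ω×Iω)/I = (-1.5333, -0.5257, -0.8722)
ω + α·dt = (-1.3767, 0.4737, 1.1564)

ω' = (-1.3767, 0.4737, 1.1564)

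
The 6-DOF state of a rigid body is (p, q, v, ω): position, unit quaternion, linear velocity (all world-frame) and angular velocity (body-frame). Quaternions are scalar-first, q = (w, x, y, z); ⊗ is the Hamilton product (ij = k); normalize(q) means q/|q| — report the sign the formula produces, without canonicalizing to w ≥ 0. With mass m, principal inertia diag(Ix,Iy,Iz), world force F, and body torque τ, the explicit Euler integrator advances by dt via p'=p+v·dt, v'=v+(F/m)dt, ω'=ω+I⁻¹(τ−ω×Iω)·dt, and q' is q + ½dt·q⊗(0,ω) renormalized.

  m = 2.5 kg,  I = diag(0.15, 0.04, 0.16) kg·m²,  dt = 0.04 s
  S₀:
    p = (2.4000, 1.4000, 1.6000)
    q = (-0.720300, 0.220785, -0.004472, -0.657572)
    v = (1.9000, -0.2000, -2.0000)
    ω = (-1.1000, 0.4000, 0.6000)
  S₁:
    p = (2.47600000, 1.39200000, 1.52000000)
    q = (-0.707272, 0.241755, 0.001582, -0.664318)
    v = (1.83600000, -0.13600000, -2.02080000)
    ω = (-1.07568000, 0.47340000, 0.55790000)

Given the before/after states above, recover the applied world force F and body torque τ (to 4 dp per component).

F = (-4.0000, 4.0000, -1.3000)
τ = (0.1200, 0.0800, -0.1200)

Δω = ω₁−ω₀ = (0.02432000, 0.07340000, -0.04210000)
gyro term ω₀×Iω₀ = (0.0288, 0.0066, 0.0484)
τ = I·(Δω/dt) + ω₀×(Iω₀) = (0.1200, 0.0800, -0.1200)
Δv = v₁−v₀ = (-0.06400000, 0.06400000, -0.02080000)
F = m·Δv/dt = (-4.0000, 4.0000, -1.3000)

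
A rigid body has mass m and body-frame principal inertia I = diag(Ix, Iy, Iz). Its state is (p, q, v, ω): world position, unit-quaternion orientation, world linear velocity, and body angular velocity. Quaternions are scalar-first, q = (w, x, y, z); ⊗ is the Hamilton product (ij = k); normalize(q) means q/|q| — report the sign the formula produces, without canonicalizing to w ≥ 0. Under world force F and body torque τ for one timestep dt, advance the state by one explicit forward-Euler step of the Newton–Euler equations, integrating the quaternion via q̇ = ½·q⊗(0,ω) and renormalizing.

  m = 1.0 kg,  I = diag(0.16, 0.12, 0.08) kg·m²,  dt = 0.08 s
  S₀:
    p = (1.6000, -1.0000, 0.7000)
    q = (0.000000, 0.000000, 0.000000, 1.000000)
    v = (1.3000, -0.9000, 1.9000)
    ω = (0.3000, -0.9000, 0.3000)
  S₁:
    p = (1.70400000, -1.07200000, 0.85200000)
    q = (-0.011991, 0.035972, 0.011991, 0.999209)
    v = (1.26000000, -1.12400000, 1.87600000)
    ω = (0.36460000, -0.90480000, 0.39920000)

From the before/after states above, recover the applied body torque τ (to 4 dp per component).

Δω = ω₁−ω₀ = (0.06460000, -0.00480000, 0.09920000)
applied torque τ = (0.1400, 0.0000, 0.1100)

τ = (0.1400, 0.0000, 0.1100)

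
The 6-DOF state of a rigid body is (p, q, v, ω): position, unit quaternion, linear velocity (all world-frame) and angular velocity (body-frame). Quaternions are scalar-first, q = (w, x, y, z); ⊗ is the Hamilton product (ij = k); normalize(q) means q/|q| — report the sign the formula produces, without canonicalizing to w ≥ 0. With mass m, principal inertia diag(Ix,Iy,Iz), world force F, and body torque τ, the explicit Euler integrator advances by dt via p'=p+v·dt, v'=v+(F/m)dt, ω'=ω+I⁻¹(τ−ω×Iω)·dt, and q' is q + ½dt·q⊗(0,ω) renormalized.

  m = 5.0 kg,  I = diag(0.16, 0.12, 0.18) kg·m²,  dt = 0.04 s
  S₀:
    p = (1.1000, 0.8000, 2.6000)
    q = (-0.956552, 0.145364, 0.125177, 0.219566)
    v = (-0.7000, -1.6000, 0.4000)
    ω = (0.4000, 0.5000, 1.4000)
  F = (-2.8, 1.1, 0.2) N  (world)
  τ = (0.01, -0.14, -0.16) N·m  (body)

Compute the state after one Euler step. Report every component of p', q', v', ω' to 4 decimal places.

gyro term ω×Iω = (0.0420, -0.0112, -0.0080)
(τ − ω×Iω)/I = (-0.2000, -1.0733, -0.8444)
new body rate ω' = (0.3920, 0.4571, 1.3662)
2q̇ = q⊗(0,ω) = (-0.4281265, -0.3171560, -0.5939592, -1.3165616)
updated quaternion q' = (-0.9647, 0.1390, 0.1132, 0.1931)
a = (-0.5600, 0.2200, 0.0400)
p + v·dt = (1.0720, 0.7360, 2.6160)
new velocity v' = (-0.7224, -1.5912, 0.4016)

p' = (1.0720, 0.7360, 2.6160)
q' = (-0.9647, 0.1390, 0.1132, 0.1931)
v' = (-0.7224, -1.5912, 0.4016)
ω' = (0.3920, 0.4571, 1.3662)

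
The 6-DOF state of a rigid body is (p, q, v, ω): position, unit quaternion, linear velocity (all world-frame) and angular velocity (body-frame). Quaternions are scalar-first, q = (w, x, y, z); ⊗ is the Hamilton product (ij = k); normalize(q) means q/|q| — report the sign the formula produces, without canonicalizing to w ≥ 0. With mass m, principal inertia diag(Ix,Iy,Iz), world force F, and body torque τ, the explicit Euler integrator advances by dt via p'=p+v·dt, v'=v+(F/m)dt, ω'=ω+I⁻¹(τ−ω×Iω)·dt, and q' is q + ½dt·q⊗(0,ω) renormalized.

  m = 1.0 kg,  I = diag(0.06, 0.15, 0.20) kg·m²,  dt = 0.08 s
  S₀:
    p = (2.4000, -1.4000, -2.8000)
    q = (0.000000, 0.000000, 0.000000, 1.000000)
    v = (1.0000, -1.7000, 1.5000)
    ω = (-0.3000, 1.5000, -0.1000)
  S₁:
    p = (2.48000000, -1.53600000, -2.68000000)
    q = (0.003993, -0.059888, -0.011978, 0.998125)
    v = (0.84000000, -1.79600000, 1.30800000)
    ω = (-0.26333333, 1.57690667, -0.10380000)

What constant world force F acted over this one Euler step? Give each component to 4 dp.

F = (-2.0000, -1.2000, -2.4000)

velocity change Δv = (-0.16000000, -0.09600000, -0.19200000)
F = m·Δv/dt = (-2.0000, -1.2000, -2.4000)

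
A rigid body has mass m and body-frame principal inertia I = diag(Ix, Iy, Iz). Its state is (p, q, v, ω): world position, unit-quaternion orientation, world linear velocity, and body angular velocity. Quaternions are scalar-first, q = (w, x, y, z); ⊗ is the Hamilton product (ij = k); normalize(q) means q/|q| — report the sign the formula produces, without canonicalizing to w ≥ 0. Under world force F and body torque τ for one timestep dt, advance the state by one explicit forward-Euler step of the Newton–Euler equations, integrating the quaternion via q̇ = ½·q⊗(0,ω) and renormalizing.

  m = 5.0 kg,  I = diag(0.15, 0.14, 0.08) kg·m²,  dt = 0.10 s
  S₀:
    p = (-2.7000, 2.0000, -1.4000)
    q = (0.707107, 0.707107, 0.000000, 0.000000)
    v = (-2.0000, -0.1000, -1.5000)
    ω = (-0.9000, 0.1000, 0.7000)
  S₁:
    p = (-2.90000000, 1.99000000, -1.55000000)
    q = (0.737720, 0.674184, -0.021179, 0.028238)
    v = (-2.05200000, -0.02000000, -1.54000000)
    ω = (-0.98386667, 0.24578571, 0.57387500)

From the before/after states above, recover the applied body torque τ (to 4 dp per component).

rate change Δω = (-0.08386667, 0.14578571, -0.12612500)
precession coupling = (-0.0042, -0.0441, 0.0009)
I·α + gyro = (-0.1300, 0.1600, -0.1000)

τ = (-0.1300, 0.1600, -0.1000)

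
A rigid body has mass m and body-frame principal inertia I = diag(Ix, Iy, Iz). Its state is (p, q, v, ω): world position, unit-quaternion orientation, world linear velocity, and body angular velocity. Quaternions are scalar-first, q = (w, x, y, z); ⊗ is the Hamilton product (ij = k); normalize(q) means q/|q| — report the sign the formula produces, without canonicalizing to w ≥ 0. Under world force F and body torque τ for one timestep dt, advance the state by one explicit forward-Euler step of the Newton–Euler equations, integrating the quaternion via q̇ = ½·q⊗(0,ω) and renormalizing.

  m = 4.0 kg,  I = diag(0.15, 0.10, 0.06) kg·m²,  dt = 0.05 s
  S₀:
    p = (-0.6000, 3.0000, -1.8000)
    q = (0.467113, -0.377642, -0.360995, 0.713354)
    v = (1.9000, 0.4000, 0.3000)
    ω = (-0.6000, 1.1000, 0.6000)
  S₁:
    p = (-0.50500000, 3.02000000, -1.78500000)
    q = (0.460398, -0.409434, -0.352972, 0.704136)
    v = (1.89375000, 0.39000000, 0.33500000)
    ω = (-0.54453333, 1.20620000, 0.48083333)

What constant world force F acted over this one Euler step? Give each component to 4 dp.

F = (-0.5000, -0.8000, 2.8000)

v₁ − v₀ = (-0.00625000, -0.01000000, 0.03500000)
applied force F = (-0.5000, -0.8000, 2.8000)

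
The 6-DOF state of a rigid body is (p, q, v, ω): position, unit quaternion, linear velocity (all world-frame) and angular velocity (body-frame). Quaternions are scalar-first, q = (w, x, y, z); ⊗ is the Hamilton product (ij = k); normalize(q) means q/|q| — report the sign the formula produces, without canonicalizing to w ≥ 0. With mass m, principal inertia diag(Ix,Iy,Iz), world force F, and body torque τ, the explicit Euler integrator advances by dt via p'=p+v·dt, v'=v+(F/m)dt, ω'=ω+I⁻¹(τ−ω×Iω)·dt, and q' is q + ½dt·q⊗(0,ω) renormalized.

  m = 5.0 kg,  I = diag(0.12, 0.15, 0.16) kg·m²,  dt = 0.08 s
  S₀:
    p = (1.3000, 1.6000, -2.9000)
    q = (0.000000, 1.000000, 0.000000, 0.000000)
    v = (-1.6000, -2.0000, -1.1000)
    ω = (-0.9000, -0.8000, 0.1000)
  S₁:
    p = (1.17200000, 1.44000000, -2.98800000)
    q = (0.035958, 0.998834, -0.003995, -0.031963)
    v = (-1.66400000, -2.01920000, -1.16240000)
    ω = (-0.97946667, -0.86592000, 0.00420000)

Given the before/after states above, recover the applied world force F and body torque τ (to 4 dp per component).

F = (-4.0000, -1.2000, -3.9000)
τ = (-0.1200, -0.1200, -0.1700)

v₁ − v₀ = (-0.06400000, -0.01920000, -0.06240000)
applied force F = (-4.0000, -1.2000, -3.9000)
rate change Δω = (-0.07946667, -0.06592000, -0.09580000)
gyro term ω₀×Iω₀ = (-0.0008, 0.0036, 0.0216)
τ = I·(Δω/dt) + ω₀×(Iω₀) = (-0.1200, -0.1200, -0.1700)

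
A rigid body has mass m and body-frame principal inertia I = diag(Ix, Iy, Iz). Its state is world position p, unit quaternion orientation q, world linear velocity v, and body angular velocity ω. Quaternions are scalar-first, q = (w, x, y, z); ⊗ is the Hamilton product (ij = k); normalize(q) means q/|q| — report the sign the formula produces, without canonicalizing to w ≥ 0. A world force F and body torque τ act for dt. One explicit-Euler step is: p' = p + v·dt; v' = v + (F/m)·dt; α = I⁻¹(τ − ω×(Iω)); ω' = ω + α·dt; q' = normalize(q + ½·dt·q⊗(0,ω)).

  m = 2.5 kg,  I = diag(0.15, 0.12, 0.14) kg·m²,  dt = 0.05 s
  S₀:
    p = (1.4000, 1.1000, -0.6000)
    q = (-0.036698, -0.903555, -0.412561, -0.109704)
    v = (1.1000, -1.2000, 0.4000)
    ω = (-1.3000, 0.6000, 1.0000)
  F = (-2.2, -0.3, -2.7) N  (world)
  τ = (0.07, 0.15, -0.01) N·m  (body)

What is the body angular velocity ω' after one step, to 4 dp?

gyro term ω×Iω = (0.0120, -0.0130, 0.0234)
(τ − ω×Iω)/I = (0.3867, 1.3583, -0.2386)
ω + α·dt = (-1.2807, 0.6679, 0.9881)

ω' = (-1.2807, 0.6679, 0.9881)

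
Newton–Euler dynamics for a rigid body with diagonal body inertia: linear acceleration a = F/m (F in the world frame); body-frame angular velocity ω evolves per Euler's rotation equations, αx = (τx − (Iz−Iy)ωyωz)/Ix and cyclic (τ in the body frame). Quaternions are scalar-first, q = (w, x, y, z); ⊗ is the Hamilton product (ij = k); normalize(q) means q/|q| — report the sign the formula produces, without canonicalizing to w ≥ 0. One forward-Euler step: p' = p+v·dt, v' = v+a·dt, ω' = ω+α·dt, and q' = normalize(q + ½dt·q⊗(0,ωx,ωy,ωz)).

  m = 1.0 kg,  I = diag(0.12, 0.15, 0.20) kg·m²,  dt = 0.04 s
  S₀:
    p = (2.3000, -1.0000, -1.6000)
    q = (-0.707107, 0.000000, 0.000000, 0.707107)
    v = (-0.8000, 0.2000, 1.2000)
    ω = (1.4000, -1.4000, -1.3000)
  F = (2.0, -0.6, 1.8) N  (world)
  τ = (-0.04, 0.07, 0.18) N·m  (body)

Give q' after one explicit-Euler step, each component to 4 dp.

q' = (-0.6880, 0.0000, 0.0396, 0.7247)

Hamilton product q⊗(0,ω) = (0.9192391, 0.0000000, 1.9798996, 0.9192391)
q + ½dt·q⊗(0,ω), renormalized = (-0.6880, 0.0000, 0.0396, 0.7247)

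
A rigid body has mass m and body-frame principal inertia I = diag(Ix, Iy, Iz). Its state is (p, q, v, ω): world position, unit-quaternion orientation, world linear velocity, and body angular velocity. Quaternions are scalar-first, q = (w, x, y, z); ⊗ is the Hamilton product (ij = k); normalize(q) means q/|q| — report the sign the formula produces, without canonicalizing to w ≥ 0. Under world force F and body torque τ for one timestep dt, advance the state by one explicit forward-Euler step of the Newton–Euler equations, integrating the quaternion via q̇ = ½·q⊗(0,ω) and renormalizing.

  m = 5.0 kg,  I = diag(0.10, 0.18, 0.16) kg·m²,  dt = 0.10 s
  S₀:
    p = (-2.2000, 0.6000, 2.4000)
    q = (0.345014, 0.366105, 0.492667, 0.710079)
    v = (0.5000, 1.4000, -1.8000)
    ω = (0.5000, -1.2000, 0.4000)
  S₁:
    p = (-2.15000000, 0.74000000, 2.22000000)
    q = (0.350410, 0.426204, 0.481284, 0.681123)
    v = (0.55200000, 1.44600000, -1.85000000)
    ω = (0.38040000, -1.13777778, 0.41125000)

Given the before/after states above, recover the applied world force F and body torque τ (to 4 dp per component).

v₁ − v₀ = (0.05200000, 0.04600000, -0.05000000)
applied force F = (2.6000, 2.3000, -2.5000)
rate change Δω = (-0.11960000, 0.06222222, 0.01125000)
τ = I·(Δω/dt) + ω₀×(Iω₀) = (-0.1100, 0.1000, -0.0300)

F = (2.6000, 2.3000, -2.5000)
τ = (-0.1100, 0.1000, -0.0300)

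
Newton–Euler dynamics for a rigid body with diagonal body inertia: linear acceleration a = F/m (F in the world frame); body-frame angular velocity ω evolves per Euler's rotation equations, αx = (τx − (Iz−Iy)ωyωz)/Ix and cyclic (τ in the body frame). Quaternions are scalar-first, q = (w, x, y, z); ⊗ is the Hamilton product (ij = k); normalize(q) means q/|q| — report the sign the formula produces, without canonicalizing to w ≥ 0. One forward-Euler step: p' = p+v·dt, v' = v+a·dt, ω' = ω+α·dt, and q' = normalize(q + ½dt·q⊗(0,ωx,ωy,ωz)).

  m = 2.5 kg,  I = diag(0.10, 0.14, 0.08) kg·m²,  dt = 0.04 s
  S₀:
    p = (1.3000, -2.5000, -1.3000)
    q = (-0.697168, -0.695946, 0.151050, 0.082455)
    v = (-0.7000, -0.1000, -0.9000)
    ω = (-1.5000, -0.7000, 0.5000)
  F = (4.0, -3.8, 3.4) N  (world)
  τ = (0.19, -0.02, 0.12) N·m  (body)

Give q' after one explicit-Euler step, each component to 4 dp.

q' = (-0.7163, -0.6720, 0.1652, 0.0897)

q⊗(0,ω) = (-0.9794115, 1.1789955, 0.7123081, 0.3651532)
q + ½dt·q⊗(0,ω), renormalized = (-0.7163, -0.6720, 0.1652, 0.0897)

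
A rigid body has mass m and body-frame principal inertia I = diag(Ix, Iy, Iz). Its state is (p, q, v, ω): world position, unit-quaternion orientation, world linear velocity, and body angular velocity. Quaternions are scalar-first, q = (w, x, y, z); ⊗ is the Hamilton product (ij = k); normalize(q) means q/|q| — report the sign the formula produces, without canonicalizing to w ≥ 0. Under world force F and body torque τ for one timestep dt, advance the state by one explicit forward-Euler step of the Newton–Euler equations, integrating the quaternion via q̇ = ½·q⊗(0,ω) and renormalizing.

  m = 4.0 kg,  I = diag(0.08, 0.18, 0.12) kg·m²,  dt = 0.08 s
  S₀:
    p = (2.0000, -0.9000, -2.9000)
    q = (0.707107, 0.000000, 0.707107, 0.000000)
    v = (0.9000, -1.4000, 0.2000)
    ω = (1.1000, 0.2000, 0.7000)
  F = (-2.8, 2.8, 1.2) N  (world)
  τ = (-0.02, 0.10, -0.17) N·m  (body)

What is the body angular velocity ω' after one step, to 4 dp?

gyro term ω×Iω = (-0.0084, -0.0308, 0.0220)
α = I⁻¹(τ − ω×Iω) = (-0.1450, 0.7267, -1.6000)
ω + α·dt = (1.0884, 0.2581, 0.5720)

ω' = (1.0884, 0.2581, 0.5720)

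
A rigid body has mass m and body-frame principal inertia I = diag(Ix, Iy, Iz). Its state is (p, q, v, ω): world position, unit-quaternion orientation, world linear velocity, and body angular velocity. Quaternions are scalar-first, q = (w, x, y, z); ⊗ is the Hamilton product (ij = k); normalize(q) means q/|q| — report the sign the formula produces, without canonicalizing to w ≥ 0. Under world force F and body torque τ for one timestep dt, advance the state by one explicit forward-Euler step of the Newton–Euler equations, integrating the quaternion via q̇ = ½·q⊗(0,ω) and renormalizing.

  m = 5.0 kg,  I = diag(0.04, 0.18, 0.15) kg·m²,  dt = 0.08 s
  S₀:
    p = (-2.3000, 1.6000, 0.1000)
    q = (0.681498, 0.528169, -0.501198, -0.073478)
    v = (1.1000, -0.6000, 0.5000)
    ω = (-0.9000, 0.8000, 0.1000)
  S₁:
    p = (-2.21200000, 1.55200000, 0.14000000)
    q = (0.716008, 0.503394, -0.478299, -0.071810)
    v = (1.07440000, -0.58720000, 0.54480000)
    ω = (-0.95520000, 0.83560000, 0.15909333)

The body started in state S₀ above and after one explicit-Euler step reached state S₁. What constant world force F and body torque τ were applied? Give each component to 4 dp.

ω₁ − ω₀ = (-0.05520000, 0.03560000, 0.05909333)
precession coupling = (-0.0024, 0.0099, -0.1008)
applied torque τ = (-0.0300, 0.0900, 0.0100)
velocity change Δv = (-0.02560000, 0.01280000, 0.04480000)
applied force F = (-1.6000, 0.8000, 2.8000)

F = (-1.6000, 0.8000, 2.8000)
τ = (-0.0300, 0.0900, 0.0100)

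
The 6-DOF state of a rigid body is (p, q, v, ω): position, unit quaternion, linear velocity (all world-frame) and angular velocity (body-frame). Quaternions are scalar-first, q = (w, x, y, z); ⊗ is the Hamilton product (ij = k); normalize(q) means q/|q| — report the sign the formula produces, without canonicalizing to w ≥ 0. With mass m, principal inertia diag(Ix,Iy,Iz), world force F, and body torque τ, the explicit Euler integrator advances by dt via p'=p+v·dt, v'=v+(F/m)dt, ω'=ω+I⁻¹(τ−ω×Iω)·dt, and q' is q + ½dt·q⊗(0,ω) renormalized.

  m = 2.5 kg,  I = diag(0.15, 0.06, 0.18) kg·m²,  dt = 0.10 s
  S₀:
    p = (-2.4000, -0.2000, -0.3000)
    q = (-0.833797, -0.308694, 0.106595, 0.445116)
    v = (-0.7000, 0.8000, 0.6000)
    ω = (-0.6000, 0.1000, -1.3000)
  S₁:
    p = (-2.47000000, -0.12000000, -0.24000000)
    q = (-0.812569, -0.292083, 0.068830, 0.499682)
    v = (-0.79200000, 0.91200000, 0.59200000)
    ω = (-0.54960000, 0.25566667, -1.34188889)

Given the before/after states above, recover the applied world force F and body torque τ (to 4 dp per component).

F = (-2.3000, 2.8000, -0.2000)
τ = (0.0600, 0.0700, -0.0700)

ω₁ − ω₀ = (0.05040000, 0.15566667, -0.04188889)
gyro term ω₀×Iω₀ = (-0.0156, -0.0234, 0.0054)
applied torque τ = (0.0600, 0.0700, -0.0700)
velocity change Δv = (-0.09200000, 0.11200000, -0.00800000)
applied force F = (-2.3000, 2.8000, -0.2000)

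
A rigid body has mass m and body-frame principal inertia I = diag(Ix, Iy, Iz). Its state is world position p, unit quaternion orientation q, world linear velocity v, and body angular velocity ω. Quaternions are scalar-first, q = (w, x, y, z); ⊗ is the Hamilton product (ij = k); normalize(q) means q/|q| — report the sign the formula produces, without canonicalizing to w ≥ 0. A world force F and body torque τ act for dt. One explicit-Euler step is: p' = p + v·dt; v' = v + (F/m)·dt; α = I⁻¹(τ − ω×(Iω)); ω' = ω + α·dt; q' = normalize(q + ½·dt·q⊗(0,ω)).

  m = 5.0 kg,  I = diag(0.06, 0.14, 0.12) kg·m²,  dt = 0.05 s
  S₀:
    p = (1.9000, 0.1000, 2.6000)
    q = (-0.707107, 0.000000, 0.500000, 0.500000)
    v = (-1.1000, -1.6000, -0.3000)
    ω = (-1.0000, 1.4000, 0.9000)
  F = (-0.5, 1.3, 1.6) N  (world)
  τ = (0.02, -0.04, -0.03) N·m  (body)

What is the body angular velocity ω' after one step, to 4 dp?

ω' = (-0.9623, 1.3664, 0.9342)

angular accel α = (0.7533, -0.6714, 0.6833)
ω + α·dt = (-0.9623, 1.3664, 0.9342)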